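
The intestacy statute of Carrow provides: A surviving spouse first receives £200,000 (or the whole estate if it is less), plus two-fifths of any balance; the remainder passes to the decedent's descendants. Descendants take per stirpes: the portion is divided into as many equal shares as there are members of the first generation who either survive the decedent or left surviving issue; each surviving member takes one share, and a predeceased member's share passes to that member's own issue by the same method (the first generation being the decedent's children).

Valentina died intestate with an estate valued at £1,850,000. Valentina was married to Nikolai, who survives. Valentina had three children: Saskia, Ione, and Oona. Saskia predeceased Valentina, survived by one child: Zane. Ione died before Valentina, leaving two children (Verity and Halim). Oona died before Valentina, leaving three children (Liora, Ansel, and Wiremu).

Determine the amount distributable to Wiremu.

Wiremu receives £110,000.

Nikolai first takes £200,000, leaving a balance of £1,650,000. Nikolai then takes two-fifths of the balance (£660,000), for a total of £860,000. The remaining £990,000 passes to the descendants.
The descendants' portion (£990,000) is divided into 3 shares of £330,000: Saskia's £330,000 share passes to Saskia's issue; Ione's £330,000 share passes to Ione's issue; Oona's £330,000 share passes to Oona's issue.
Saskia's share (£330,000) passes entirely to Zane.
Ione's share (£330,000) is divided into 2 shares of £165,000: Verity and Halim each take £165,000.
Oona's share (£330,000) is divided into 3 shares of £110,000: Liora, Ansel, and Wiremu each take £110,000.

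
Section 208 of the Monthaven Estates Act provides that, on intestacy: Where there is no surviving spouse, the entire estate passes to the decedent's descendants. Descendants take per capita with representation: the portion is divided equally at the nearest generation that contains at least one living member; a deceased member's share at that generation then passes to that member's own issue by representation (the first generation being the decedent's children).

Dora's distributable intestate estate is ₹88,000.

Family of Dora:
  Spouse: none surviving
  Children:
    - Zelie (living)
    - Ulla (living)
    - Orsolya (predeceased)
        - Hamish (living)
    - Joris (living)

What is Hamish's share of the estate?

The entire ₹88,000 passes to the descendants.
That amount (₹88,000) is divided into 4 shares of ₹22,000: Zelie, Ulla, and Joris each take ₹22,000; Orsolya's ₹22,000 share passes to Orsolya's issue.
Orsolya's share (₹22,000) passes entirely to Hamish.

Hamish receives ₹22,000.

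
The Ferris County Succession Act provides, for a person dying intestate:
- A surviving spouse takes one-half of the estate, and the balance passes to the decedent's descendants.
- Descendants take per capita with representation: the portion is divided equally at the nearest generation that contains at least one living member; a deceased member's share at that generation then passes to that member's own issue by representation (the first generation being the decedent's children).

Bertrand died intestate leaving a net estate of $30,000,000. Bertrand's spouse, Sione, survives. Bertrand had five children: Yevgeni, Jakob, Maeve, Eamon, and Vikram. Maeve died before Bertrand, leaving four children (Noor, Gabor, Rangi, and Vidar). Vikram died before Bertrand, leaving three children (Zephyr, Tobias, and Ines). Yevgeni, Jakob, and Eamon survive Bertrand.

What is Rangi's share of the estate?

Sione takes one-half of $30,000,000 = $15,000,000. The remaining $15,000,000 passes to the descendants.
The descendants' portion ($15,000,000) is divided into 5 shares of $3,000,000: Yevgeni, Jakob, and Eamon each take $3,000,000; Maeve's $3,000,000 share passes to Maeve's issue; Vikram's $3,000,000 share passes to Vikram's issue.
Maeve's share ($3,000,000) is divided into 4 shares of $750,000: Noor, Gabor, Rangi, and Vidar each take $750,000.
Vikram's share ($3,000,000) is divided into 3 shares of $1,000,000: Zephyr, Tobias, and Ines each take $1,000,000.

Rangi receives $750,000.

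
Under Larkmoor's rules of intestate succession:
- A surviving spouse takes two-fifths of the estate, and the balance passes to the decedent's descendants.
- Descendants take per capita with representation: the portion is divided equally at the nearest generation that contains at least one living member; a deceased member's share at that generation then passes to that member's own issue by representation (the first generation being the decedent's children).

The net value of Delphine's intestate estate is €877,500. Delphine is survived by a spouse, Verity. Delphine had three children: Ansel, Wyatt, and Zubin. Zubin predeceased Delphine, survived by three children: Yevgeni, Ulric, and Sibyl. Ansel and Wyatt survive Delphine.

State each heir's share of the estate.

Verity: €351,000; Ansel: €175,500; Wyatt: €175,500; Yevgeni: €58,500; Ulric: €58,500; Sibyl: €58,500

Verity takes two-fifths of €877,500 = €351,000. The remaining €526,500 passes to the descendants.
The descendants' portion (€526,500) is divided into 3 shares of €175,500: Ansel and Wyatt each take €175,500; Zubin's €175,500 share passes to Zubin's issue.
Zubin's share (€175,500) is divided into 3 shares of €58,500: Yevgeni, Ulric, and Sibyl each take €58,500.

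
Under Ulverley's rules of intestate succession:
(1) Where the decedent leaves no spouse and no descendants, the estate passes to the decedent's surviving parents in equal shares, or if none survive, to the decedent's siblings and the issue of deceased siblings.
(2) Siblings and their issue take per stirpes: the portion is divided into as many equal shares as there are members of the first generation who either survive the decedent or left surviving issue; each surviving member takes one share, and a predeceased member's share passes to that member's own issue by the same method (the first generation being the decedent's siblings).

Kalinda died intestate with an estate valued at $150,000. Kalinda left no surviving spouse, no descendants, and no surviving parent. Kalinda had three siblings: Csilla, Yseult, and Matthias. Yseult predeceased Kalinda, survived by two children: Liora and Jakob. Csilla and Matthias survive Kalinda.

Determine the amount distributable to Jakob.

The entire $150,000 passes to the siblings and their issue.
That amount ($150,000) is divided into 3 shares of $50,000: Csilla and Matthias each take $50,000; Yseult's $50,000 share passes to Yseult's issue.
Yseult's share ($50,000) is divided into 2 shares of $25,000: Liora and Jakob each take $25,000.

Jakob receives $25,000.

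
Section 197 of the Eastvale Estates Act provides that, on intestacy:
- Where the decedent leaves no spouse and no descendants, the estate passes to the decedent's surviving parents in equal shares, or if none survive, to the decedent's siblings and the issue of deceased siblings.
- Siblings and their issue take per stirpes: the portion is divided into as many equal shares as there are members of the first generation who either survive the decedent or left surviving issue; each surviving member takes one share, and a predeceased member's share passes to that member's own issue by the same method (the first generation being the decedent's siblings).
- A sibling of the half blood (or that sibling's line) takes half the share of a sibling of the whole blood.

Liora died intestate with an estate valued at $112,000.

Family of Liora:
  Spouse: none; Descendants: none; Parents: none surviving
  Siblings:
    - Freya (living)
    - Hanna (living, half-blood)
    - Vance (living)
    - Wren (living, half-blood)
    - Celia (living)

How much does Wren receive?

Wren receives $14,000.

The entire $112,000 passes to the siblings and their issue.
Counting each half-blood sibling's line as half a unit, there are 4 units in $112,000, so one unit is $28,000. Whole-blood lines (Freya, Vance, and Celia) take $28,000 each; half-blood lines (Hanna and Wren) take $14,000 each.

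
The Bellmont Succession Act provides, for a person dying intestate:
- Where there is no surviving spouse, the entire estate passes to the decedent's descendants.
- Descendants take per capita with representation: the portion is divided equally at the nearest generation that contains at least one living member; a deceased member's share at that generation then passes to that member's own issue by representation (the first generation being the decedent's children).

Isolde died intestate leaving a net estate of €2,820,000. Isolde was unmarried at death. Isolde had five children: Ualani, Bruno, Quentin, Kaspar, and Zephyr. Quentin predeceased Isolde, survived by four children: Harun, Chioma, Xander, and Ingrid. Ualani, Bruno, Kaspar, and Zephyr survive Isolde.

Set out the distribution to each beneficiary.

Ualani: €564,000; Bruno: €564,000; Harun: €141,000; Chioma: €141,000; Xander: €141,000; Ingrid: €141,000; Kaspar: €564,000; Zephyr: €564,000

The entire €2,820,000 passes to the descendants.
That amount (€2,820,000) is divided into 5 shares of €564,000: Ualani, Bruno, Kaspar, and Zephyr each take €564,000; Quentin's €564,000 share passes to Quentin's issue.
Quentin's share (€564,000) is divided into 4 shares of €141,000: Harun, Chioma, Xander, and Ingrid each take €141,000.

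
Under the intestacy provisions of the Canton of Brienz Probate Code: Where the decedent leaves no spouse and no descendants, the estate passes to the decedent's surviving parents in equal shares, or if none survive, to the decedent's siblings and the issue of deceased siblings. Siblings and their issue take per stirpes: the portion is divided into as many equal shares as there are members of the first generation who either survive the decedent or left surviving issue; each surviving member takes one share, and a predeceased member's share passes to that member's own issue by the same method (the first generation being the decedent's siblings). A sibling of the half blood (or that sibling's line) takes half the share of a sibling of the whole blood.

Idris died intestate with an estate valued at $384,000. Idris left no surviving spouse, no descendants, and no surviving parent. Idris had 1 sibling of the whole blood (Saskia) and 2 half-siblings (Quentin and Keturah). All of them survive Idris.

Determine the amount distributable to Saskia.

The entire $384,000 passes to the siblings and their issue.
Counting each half-blood sibling's line as half a unit, there are 2 units in $384,000, so one unit is $192,000. Whole-blood lines (Saskia) take $192,000 each; half-blood lines (Quentin and Keturah) take $96,000 each.

Saskia receives $192,000.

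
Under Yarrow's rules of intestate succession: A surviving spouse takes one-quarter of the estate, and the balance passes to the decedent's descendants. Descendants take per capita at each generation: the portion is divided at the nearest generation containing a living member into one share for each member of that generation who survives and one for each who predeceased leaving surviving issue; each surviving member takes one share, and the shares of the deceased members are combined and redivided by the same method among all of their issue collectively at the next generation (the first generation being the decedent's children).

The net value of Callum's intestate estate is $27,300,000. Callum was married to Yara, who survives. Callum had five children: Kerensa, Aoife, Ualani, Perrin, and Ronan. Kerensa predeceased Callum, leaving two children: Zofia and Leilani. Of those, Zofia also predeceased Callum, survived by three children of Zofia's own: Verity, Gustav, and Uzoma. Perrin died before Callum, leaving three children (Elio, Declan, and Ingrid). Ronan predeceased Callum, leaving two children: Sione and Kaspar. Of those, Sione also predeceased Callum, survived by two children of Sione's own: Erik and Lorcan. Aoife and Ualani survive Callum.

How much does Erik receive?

Yara takes one-quarter of $27,300,000 = $6,825,000. The remaining $20,475,000 passes to the descendants.
The descendants' portion ($20,475,000) is divided at the children's generation into 5 shares of $4,095,000. Aoife and Ualani each take $4,095,000. The 3 shares of the deceased (Kerensa, Perrin, and Ronan) are combined into a pool of $12,285,000.
That pool ($12,285,000) is divided at the grandchildren's generation into 7 shares of $1,755,000. Leilani, Elio, Declan, Ingrid, and Kaspar each take $1,755,000. The 2 shares of the deceased (Zofia and Sione) are combined into a pool of $3,510,000.
That pool ($3,510,000) is divided at the great-grandchildren's generation equally among Verity, Gustav, Uzoma, Erik, and Lorcan: $702,000 each.

Erik receives $702,000.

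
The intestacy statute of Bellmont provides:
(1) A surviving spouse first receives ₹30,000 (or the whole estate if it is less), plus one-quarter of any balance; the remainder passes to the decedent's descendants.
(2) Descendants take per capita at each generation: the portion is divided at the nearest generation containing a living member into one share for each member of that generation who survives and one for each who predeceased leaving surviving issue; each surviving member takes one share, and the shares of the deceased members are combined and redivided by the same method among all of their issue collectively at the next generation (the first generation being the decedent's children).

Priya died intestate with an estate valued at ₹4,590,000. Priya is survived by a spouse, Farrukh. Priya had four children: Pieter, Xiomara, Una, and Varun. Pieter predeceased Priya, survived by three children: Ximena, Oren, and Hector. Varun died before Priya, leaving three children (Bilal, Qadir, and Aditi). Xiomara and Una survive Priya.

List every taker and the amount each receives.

Farrukh first takes ₹30,000, leaving a balance of ₹4,560,000. Farrukh then takes one-quarter of the balance (₹1,140,000), for a total of ₹1,170,000. The remaining ₹3,420,000 passes to the descendants.
The descendants' portion (₹3,420,000) is divided at the children's generation into 4 shares of ₹855,000. Xiomara and Una each take ₹855,000. The 2 shares of the deceased (Pieter and Varun) are combined into a pool of ₹1,710,000.
That pool (₹1,710,000) is divided at the grandchildren's generation equally among Ximena, Oren, Hector, Bilal, Qadir, and Aditi: ₹285,000 each.

Farrukh: ₹1,170,000; Ximena: ₹285,000; Oren: ₹285,000; Hector: ₹285,000; Xiomara: ₹855,000; Una: ₹855,000; Bilal: ₹285,000; Qadir: ₹285,000; Aditi: ₹285,000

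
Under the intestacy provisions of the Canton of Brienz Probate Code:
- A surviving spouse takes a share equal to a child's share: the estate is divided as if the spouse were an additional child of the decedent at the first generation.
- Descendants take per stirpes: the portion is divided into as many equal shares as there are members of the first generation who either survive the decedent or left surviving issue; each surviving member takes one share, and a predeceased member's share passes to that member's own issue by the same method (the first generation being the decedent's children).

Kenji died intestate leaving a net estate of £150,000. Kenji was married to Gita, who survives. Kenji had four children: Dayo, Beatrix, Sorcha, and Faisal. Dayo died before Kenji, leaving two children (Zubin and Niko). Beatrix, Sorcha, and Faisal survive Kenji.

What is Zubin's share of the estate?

The spouse counts as an additional share at the children's level, so there are 5 primary shares of £30,000. Gita takes one such share (£30,000).
The children's combined portion (£120,000) is divided into 4 shares of £30,000: Beatrix, Sorcha, and Faisal each take £30,000; Dayo's £30,000 share passes to Dayo's issue.
Dayo's share (£30,000) is divided into 2 shares of £15,000: Zubin and Niko each take £15,000.

Zubin receives £15,000.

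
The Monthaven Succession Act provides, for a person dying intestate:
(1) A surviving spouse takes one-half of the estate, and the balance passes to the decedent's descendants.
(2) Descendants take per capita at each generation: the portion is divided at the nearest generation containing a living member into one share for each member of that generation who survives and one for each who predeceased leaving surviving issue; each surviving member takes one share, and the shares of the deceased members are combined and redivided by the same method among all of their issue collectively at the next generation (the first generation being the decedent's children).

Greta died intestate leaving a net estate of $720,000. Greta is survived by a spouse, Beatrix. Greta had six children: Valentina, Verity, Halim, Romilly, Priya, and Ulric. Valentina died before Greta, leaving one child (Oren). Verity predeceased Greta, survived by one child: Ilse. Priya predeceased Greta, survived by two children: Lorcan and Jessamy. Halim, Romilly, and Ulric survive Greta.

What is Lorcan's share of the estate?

Beatrix takes one-half of $720,000 = $360,000. The remaining $360,000 passes to the descendants.
The descendants' portion ($360,000) is divided at the children's generation into 6 shares of $60,000. Halim, Romilly, and Ulric each take $60,000. The 3 shares of the deceased (Valentina, Verity, and Priya) are combined into a pool of $180,000.
That pool ($180,000) is divided at the grandchildren's generation equally among Oren, Ilse, Lorcan, and Jessamy: $45,000 each.

Lorcan receives $45,000.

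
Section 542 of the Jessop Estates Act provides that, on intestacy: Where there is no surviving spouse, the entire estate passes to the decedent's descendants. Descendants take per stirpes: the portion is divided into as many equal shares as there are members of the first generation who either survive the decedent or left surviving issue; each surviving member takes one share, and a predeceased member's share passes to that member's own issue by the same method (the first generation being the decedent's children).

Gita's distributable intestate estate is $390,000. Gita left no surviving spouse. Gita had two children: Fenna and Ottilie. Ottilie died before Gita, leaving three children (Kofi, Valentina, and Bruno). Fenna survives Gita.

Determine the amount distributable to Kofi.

The entire $390,000 passes to the descendants.
That amount ($390,000) is divided into 2 shares of $195,000: Fenna takes $195,000; Ottilie's $195,000 share passes to Ottilie's issue.
Ottilie's share ($195,000) is divided into 3 shares of $65,000: Kofi, Valentina, and Bruno each take $65,000.

Kofi receives $65,000.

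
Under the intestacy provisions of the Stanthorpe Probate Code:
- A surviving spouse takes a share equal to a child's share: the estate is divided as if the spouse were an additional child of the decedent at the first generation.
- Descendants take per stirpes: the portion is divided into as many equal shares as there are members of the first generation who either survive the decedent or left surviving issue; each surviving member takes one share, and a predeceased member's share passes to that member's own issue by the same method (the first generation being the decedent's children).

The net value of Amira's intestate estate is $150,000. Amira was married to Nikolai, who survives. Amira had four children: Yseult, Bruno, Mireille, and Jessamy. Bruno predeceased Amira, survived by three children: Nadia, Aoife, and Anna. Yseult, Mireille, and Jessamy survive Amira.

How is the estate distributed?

Nikolai: $30,000; Yseult: $30,000; Nadia: $10,000; Aoife: $10,000; Anna: $10,000; Mireille: $30,000; Jessamy: $30,000

The spouse counts as an additional share at the children's level, so there are 5 primary shares of $30,000. Nikolai takes one such share ($30,000).
The children's combined portion ($120,000) is divided into 4 shares of $30,000: Yseult, Mireille, and Jessamy each take $30,000; Bruno's $30,000 share passes to Bruno's issue.
Bruno's share ($30,000) is divided into 3 shares of $10,000: Nadia, Aoife, and Anna each take $10,000.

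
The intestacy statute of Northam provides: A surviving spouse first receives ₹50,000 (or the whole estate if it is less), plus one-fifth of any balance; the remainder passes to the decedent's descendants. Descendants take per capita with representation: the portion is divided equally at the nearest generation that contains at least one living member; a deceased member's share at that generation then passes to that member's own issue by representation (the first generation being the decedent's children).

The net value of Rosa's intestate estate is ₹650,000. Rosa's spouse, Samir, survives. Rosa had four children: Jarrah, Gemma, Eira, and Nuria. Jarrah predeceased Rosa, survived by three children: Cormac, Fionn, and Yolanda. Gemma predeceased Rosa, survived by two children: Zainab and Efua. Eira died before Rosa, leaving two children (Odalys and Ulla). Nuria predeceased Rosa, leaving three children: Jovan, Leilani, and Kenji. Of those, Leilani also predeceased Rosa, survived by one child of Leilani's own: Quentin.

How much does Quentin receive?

Quentin receives ₹48,000.

Samir first takes ₹50,000, leaving a balance of ₹600,000. Samir then takes one-fifth of the balance (₹120,000), for a total of ₹170,000. The remaining ₹480,000 passes to the descendants.
No child survives, so the initial division is made at the grandchildren's generation.
The descendants' portion (₹480,000) is divided into 10 shares of ₹48,000: Cormac, Fionn, Yolanda, Zainab, Efua, Odalys, Ulla, Jovan, and Kenji each take ₹48,000; Leilani's ₹48,000 share passes to Leilani's issue.
Leilani's share (₹48,000) passes entirely to Quentin.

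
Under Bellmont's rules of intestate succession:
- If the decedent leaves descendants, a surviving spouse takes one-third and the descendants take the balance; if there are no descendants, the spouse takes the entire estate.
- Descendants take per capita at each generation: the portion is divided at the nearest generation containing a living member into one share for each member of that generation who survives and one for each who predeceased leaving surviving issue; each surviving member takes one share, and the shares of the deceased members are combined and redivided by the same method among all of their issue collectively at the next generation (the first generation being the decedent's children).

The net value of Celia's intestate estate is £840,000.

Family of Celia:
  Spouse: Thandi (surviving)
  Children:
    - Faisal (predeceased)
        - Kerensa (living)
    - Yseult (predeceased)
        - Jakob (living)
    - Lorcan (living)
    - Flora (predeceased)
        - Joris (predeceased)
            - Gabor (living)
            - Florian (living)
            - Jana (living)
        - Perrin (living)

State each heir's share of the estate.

Thandi: £280,000; Kerensa: £105,000; Jakob: £105,000; Lorcan: £140,000; Gabor: £35,000; Florian: £35,000; Jana: £35,000; Perrin: £105,000

Thandi takes one-third of £840,000 = £280,000. The remaining £560,000 passes to the descendants.
The descendants' portion (£560,000) is divided at the children's generation into 4 shares of £140,000. Lorcan takes £140,000. The 3 shares of the deceased (Faisal, Yseult, and Flora) are combined into a pool of £420,000.
That pool (£420,000) is divided at the grandchildren's generation into 4 shares of £105,000. Kerensa, Jakob, and Perrin each take £105,000. The remaining share for the deceased Joris (£105,000) is carried to the next generation.
That pool (£105,000) is divided at the great-grandchildren's generation equally among Gabor, Florian, and Jana: £35,000 each.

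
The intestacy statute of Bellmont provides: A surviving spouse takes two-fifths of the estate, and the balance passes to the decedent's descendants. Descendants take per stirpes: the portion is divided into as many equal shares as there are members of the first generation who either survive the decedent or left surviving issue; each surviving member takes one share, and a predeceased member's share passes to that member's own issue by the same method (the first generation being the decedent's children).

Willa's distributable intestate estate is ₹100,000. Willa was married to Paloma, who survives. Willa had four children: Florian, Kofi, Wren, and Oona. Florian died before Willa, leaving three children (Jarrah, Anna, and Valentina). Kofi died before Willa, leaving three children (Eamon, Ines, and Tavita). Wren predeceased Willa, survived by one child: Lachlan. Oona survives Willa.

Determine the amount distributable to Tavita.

Tavita receives ₹5,000.

Paloma takes two-fifths of ₹100,000 = ₹40,000. The remaining ₹60,000 passes to the descendants.
The descendants' portion (₹60,000) is divided into 4 shares of ₹15,000: Oona takes ₹15,000; Florian's ₹15,000 share passes to Florian's issue; Kofi's ₹15,000 share passes to Kofi's issue; Wren's ₹15,000 share passes to Wren's issue.
Florian's share (₹15,000) is divided into 3 shares of ₹5,000: Jarrah, Anna, and Valentina each take ₹5,000.
Kofi's share (₹15,000) is divided into 3 shares of ₹5,000: Eamon, Ines, and Tavita each take ₹5,000.
Wren's share (₹15,000) passes entirely to Lachlan.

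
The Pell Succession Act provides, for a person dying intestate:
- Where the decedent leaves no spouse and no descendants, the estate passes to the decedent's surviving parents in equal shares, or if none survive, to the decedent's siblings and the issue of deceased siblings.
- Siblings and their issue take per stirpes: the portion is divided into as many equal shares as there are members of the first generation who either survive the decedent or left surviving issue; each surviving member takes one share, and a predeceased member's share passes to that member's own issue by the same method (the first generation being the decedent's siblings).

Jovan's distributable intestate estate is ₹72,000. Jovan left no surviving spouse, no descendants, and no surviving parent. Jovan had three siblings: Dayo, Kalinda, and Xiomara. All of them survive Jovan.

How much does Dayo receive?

Dayo receives ₹24,000.

The entire ₹72,000 passes to the siblings and their issue.
That amount (₹72,000) is divided into 3 shares of ₹24,000: Dayo, Kalinda, and Xiomara each take ₹24,000.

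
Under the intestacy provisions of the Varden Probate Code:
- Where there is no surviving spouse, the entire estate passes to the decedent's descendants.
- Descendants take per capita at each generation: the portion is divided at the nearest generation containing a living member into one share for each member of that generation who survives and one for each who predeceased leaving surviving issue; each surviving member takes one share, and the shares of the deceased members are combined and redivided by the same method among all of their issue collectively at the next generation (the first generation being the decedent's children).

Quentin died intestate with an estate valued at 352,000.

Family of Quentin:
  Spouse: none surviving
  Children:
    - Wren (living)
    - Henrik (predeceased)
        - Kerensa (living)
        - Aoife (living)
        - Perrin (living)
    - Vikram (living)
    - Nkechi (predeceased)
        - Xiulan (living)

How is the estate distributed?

Wren: 88,000; Kerensa: 44,000; Aoife: 44,000; Perrin: 44,000; Vikram: 88,000; Xiulan: 44,000

The entire 352,000 passes to the descendants.
That amount (352,000) is divided at the children's generation into 4 shares of 88,000. Wren and Vikram each take 88,000. The 2 shares of the deceased (Henrik and Nkechi) are combined into a pool of 176,000.
That pool (176,000) is divided at the grandchildren's generation equally among Kerensa, Aoife, Perrin, and Xiulan: 44,000 each.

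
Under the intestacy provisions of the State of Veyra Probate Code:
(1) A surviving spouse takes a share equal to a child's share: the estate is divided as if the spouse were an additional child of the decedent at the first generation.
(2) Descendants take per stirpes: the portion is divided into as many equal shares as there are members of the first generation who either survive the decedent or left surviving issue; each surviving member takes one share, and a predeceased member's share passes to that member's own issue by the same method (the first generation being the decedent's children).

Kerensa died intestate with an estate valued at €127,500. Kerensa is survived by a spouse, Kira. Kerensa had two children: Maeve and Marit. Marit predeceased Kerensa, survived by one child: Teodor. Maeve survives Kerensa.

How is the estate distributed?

The spouse counts as an additional share at the children's level, so there are 3 primary shares of €42,500. Kira takes one such share (€42,500).
The children's combined portion (€85,000) is divided into 2 shares of €42,500: Maeve takes €42,500; Marit's €42,500 share passes to Marit's issue.
Marit's share (€42,500) passes entirely to Teodor.

Kira: €42,500; Maeve: €42,500; Teodor: €42,500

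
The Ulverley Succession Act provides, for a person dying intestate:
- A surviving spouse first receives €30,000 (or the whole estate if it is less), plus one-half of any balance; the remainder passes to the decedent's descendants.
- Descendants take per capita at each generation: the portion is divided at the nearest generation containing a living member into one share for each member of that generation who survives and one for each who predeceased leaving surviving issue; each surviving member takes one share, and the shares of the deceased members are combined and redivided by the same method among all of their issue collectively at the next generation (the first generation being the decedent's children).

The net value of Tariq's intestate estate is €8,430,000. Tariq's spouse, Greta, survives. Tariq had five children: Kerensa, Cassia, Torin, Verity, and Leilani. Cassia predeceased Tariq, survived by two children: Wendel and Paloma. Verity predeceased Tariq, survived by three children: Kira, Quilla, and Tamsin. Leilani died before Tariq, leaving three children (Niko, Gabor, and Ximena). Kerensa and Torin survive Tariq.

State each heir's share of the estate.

Greta: €4,230,000; Kerensa: €840,000; Wendel: €315,000; Paloma: €315,000; Torin: €840,000; Kira: €315,000; Quilla: €315,000; Tamsin: €315,000; Niko: €315,000; Gabor: €315,000; Ximena: €315,000

Greta first takes €30,000, leaving a balance of €8,400,000. Greta then takes one-half of the balance (€4,200,000), for a total of €4,230,000. The remaining €4,200,000 passes to the descendants.
The descendants' portion (€4,200,000) is divided at the children's generation into 5 shares of €840,000. Kerensa and Torin each take €840,000. The 3 shares of the deceased (Cassia, Verity, and Leilani) are combined into a pool of €2,520,000.
That pool (€2,520,000) is divided at the grandchildren's generation equally among Wendel, Paloma, Kira, Quilla, Tamsin, Niko, Gabor, and Ximena: €315,000 each.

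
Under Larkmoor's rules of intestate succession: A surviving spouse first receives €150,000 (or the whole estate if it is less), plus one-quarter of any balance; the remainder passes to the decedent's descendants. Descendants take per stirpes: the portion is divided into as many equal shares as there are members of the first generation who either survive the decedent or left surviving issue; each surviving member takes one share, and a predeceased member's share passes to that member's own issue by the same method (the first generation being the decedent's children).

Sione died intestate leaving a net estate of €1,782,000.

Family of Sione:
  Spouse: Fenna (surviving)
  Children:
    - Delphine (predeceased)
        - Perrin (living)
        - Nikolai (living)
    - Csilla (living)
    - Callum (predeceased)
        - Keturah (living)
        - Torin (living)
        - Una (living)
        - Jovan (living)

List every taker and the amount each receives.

Fenna: €558,000; Perrin: €204,000; Nikolai: €204,000; Csilla: €408,000; Keturah: €102,000; Torin: €102,000; Una: €102,000; Jovan: €102,000

Fenna first takes €150,000, leaving a balance of €1,632,000. Fenna then takes one-quarter of the balance (€408,000), for a total of €558,000. The remaining €1,224,000 passes to the descendants.
The descendants' portion (€1,224,000) is divided into 3 shares of €408,000: Csilla takes €408,000; Delphine's €408,000 share passes to Delphine's issue; Callum's €408,000 share passes to Callum's issue.
Delphine's share (€408,000) is divided into 2 shares of €204,000: Perrin and Nikolai each take €204,000.
Callum's share (€408,000) is divided into 4 shares of €102,000: Keturah, Torin, Una, and Jovan each take €102,000.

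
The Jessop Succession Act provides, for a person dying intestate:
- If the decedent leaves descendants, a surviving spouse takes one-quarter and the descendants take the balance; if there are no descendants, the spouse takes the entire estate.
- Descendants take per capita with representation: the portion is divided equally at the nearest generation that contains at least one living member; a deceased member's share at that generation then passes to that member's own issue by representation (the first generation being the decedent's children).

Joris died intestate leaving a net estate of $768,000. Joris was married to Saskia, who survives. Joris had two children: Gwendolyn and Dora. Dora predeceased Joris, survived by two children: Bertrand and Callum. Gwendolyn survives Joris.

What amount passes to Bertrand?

Bertrand receives $144,000.

Saskia takes one-quarter of $768,000 = $192,000. The remaining $576,000 passes to the descendants.
The descendants' portion ($576,000) is divided into 2 shares of $288,000: Gwendolyn takes $288,000; Dora's $288,000 share passes to Dora's issue.
Dora's share ($288,000) is divided into 2 shares of $144,000: Bertrand and Callum each take $144,000.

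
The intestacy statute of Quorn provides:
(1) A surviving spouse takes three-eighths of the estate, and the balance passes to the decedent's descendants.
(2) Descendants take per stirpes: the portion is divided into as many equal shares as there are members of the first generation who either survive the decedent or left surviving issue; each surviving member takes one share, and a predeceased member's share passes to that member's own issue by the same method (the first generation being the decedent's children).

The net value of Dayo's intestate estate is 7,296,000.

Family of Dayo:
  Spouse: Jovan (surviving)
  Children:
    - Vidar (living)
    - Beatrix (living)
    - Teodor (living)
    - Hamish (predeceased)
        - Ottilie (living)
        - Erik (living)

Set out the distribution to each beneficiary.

Jovan: 2,736,000; Vidar: 1,140,000; Beatrix: 1,140,000; Teodor: 1,140,000; Ottilie: 570,000; Erik: 570,000

Jovan takes three-eighths of 7,296,000 = 2,736,000. The remaining 4,560,000 passes to the descendants.
The descendants' portion (4,560,000) is divided into 4 shares of 1,140,000: Vidar, Beatrix, and Teodor each take 1,140,000; Hamish's 1,140,000 share passes to Hamish's issue.
Hamish's share (1,140,000) is divided into 2 shares of 570,000: Ottilie and Erik each take 570,000.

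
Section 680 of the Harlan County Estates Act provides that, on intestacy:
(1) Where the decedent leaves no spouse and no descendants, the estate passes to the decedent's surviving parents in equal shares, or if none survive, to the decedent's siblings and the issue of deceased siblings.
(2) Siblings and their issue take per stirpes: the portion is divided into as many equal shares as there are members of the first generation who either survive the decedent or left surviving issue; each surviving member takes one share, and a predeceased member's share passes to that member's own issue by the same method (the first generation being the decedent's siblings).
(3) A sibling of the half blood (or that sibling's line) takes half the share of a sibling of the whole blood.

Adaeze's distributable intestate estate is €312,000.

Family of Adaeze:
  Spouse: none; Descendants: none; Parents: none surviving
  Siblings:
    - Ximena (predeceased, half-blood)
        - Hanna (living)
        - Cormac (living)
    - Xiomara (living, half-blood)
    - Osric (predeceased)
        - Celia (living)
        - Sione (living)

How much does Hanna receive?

The entire €312,000 passes to the siblings and their issue.
Counting each half-blood sibling's line as half a unit, there are 2 units in €312,000, so one unit is €156,000. Whole-blood lines (Osric) take €156,000 each; half-blood lines (Ximena and Xiomara) take €78,000 each.
Ximena's share (€78,000) is divided into 2 shares of €39,000: Hanna and Cormac each take €39,000.
Osric's share (€156,000) is divided into 2 shares of €78,000: Celia and Sione each take €78,000.

Hanna receives €39,000.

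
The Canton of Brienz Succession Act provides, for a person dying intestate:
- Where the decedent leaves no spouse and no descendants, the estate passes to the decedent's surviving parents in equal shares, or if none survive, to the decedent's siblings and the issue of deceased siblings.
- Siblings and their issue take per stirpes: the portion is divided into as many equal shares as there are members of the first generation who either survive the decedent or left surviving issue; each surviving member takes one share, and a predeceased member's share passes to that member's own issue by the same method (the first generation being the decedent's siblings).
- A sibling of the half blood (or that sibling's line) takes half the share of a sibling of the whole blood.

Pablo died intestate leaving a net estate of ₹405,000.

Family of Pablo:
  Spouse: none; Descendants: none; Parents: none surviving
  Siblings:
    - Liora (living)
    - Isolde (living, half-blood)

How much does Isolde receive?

The entire ₹405,000 passes to the siblings and their issue.
Counting each half-blood sibling's line as half a unit, there are 3/2 units in ₹405,000, so one unit is ₹270,000. Whole-blood lines (Liora) take ₹270,000 each; half-blood lines (Isolde) take ₹135,000 each.

Isolde receives ₹135,000.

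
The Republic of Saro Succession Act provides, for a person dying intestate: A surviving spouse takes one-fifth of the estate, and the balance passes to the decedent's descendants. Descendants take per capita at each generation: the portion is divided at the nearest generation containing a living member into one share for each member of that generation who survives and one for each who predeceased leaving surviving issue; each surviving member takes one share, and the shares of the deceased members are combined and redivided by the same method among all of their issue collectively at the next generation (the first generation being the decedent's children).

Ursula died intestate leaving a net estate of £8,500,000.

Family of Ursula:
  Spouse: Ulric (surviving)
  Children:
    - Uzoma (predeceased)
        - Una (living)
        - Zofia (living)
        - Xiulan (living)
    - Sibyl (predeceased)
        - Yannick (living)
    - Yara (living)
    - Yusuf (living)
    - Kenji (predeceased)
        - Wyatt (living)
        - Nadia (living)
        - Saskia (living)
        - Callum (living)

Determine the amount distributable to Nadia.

Nadia receives £510,000.

Ulric takes one-fifth of £8,500,000 = £1,700,000. The remaining £6,800,000 passes to the descendants.
The descendants' portion (£6,800,000) is divided at the children's generation into 5 shares of £1,360,000. Yara and Yusuf each take £1,360,000. The 3 shares of the deceased (Uzoma, Sibyl, and Kenji) are combined into a pool of £4,080,000.
That pool (£4,080,000) is divided at the grandchildren's generation equally among Una, Zofia, Xiulan, Yannick, Wyatt, Nadia, Saskia, and Callum: £510,000 each.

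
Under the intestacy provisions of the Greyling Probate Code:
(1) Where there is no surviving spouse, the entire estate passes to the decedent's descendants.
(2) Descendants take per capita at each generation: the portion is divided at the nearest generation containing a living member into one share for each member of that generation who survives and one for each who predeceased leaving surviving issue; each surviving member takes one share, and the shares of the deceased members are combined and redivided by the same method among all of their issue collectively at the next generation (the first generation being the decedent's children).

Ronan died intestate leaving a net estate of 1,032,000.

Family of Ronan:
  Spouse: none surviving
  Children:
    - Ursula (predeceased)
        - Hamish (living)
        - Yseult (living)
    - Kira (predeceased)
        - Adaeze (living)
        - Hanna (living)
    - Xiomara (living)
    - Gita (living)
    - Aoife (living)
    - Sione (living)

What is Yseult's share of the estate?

Yseult receives 86,000.

The entire 1,032,000 passes to the descendants.
That amount (1,032,000) is divided at the children's generation into 6 shares of 172,000. Xiomara, Gita, Aoife, and Sione each take 172,000. The 2 shares of the deceased (Ursula and Kira) are combined into a pool of 344,000.
That pool (344,000) is divided at the grandchildren's generation equally among Hamish, Yseult, Adaeze, and Hanna: 86,000 each.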